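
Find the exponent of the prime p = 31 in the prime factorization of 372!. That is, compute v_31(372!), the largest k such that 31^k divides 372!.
v_31(372!) = 12

Legendre's formula: v_p(n!) = Σ_{k ≥ 1} ⌊n / p^k⌋. For p = 31, n = 372, the terms are:
  ⌊372/31^1⌋ = ⌊372/31⌋ = 12
(the next term ⌊372/31^2⌋ = 0, terminating the sum). Summing: v_31(372!) = 12 = 12.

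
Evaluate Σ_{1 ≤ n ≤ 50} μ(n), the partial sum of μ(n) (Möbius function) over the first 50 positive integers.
Σ_{n ≤ 50} μ(n) = -3

Compute μ(n) for each 1 ≤ n ≤ 50: μ(1) = 1, μ(2) = -1, μ(3) = -1, μ(4) = 0, μ(5) = -1, μ(6) = 1, μ(7) = -1, μ(8) = 0, μ(9) = 0, μ(10) = 1, μ(11) = -1, μ(12) = 0, μ(13) = -1, μ(14) = 1, μ(15) = 1, μ(16) = 0, μ(17) = -1, μ(18) = 0, μ(19) = -1, μ(20) = 0, μ(21) = 1, μ(22) = 1, μ(23) = -1, μ(24) = 0, μ(25) = 0, μ(26) = 1, μ(27) = 0, μ(28) = 0, μ(29) = -1, μ(30) = -1, μ(31) = -1, μ(32) = 0, μ(33) = 1, μ(34) = 1, μ(35) = 1, μ(36) = 0, μ(37) = -1, μ(38) = 1, μ(39) = 1, μ(40) = 0, μ(41) = -1, μ(42) = -1, μ(43) = -1, μ(44) = 0, μ(45) = 0, μ(46) = 1, μ(47) = -1, μ(48) = 0, μ(49) = 0, μ(50) = 0. Summing all 50 values: -3. (Mertens function M(x) = Σ_{n ≤ x} μ(n); on average M(x) should be small (PNT ⟺ M(x) = o(x)).)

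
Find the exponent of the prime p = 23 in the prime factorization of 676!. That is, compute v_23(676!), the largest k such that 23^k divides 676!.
v_23(676!) = 30

Legendre's formula: v_p(n!) = Σ_{k ≥ 1} ⌊n / p^k⌋. For p = 23, n = 676, the terms are:
  ⌊676/23^1⌋ = ⌊676/23⌋ = 29
  ⌊676/23^2⌋ = ⌊676/529⌋ = 1
(the next term ⌊676/23^3⌋ = 0, terminating the sum). Summing: v_23(676!) = 29 + 1 = 30.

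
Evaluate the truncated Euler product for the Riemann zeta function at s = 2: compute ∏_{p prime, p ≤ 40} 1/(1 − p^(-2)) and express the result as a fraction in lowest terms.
∏ = 5974606913975783369/3652034743605657600

The primes p ≤ 40 are [2, 3, 5, 7, 11, 13, 17, 19, 23, 29, 31, 37]. For each prime, (1 − 1/p^2)^(-1) = p^2 / (p^2 − 1). The product is (1 − 1/2^2)^(-1), (1 − 1/3^2)^(-1), (1 − 1/5^2)^(-1), (1 − 1/7^2)^(-1), (1 − 1/11^2)^(-1), (1 − 1/13^2)^(-1), (1 − 1/17^2)^(-1), (1 − 1/19^2)^(-1), (1 − 1/23^2)^(-1), (1 − 1/29^2)^(-1), (1 − 1/31^2)^(-1), (1 − 1/37^2)^(-1) = ∏ p^2 / (p^2 − 1) = 5974606913975783369/3652034743605657600.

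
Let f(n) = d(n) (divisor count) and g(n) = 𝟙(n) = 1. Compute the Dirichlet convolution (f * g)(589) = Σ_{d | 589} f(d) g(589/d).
(d * 𝟙)(589) = 9

Divisors of 589: [1, 19, 31, 589]. For each d | 589:
  d = 1: d(1) · 𝟙(589/1) = 1 · 1 = 1
  d = 19: d(19) · 𝟙(589/19) = 2 · 1 = 2
  d = 31: d(31) · 𝟙(589/31) = 2 · 1 = 2
  d = 589: d(589) · 𝟙(589/589) = 4 · 1 = 4
Summing: (d * 𝟙)(589) = 1 + 2 + 2 + 4 = 9.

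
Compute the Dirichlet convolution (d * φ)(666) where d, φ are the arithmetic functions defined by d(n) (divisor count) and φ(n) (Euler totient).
(d * φ)(666) = 1482

Divisors of 666: [1, 2, 3, 6, 9, 18, 37, 74, 111, 222, 333, 666]. For each d | 666:
  d = 1: d(1) · φ(666/1) = 1 · 216 = 216
  d = 2: d(2) · φ(666/2) = 2 · 216 = 432
  d = 3: d(3) · φ(666/3) = 2 · 72 = 144
  d = 6: d(6) · φ(666/6) = 4 · 72 = 288
  d = 9: d(9) · φ(666/9) = 3 · 36 = 108
  d = 18: d(18) · φ(666/18) = 6 · 36 = 216
  d = 37: d(37) · φ(666/37) = 2 · 6 = 12
  d = 74: d(74) · φ(666/74) = 4 · 6 = 24
  d = 111: d(111) · φ(666/111) = 4 · 2 = 8
  d = 222: d(222) · φ(666/222) = 8 · 2 = 16
  d = 333: d(333) · φ(666/333) = 6 · 1 = 6
  d = 666: d(666) · φ(666/666) = 12 · 1 = 12
Summing: (d * φ)(666) = 216 + 432 + 144 + 288 + 108 + 216 + 12 + 24 + 8 + 16 + 6 + 12 = 1482.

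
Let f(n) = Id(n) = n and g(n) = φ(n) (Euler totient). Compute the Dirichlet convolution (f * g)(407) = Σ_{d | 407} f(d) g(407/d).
(Id * φ)(407) = 1533

Divisors of 407: [1, 11, 37, 407]. For each d | 407:
  d = 1: Id(1) · φ(407/1) = 1 · 360 = 360
  d = 11: Id(11) · φ(407/11) = 11 · 36 = 396
  d = 37: Id(37) · φ(407/37) = 37 · 10 = 370
  d = 407: Id(407) · φ(407/407) = 407 · 1 = 407
Summing: (Id * φ)(407) = 360 + 396 + 370 + 407 = 1533.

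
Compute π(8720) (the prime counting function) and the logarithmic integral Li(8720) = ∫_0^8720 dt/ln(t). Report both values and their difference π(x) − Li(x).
π(8720) = 1087;  Li(8720) ≈ 1106.14;  π(x) − Li(x) ≈ -19.14.

Direct count of primes ≤ 8720 gives π(8720) = 1087. Numerical evaluation of the logarithmic integral gives Li(8720) ≈ 1106.14. The difference π(x) − Li(x) ≈ -19.14 is typically negative for small/moderate x (Li(x) overestimates), though Littlewood's theorem shows this sign changes infinitely often.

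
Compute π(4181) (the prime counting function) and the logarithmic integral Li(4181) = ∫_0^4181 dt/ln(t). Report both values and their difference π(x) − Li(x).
π(4181) = 574;  Li(4181) ≈ 587.13;  π(x) − Li(x) ≈ -13.13.

Direct count of primes ≤ 4181 gives π(4181) = 574. Numerical evaluation of the logarithmic integral gives Li(4181) ≈ 587.13. The difference π(x) − Li(x) ≈ -13.13 is typically negative for small/moderate x (Li(x) overestimates), though Littlewood's theorem shows this sign changes infinitely often.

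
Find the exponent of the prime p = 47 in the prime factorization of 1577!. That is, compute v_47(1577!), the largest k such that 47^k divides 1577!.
v_47(1577!) = 33

Legendre's formula: v_p(n!) = Σ_{k ≥ 1} ⌊n / p^k⌋. For p = 47, n = 1577, the terms are:
  ⌊1577/47^1⌋ = ⌊1577/47⌋ = 33
(the next term ⌊1577/47^2⌋ = 0, terminating the sum). Summing: v_47(1577!) = 33 = 33.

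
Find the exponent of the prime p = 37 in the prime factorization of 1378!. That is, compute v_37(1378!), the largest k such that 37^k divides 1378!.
v_37(1378!) = 38

Legendre's formula: v_p(n!) = Σ_{k ≥ 1} ⌊n / p^k⌋. For p = 37, n = 1378, the terms are:
  ⌊1378/37^1⌋ = ⌊1378/37⌋ = 37
  ⌊1378/37^2⌋ = ⌊1378/1369⌋ = 1
(the next term ⌊1378/37^3⌋ = 0, terminating the sum). Summing: v_37(1378!) = 37 + 1 = 38.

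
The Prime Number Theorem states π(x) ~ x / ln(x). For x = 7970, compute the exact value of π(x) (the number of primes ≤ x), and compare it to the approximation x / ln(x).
π(7970) = 1006;  x/ln(x) ≈ 887.19;  relative error ≈ 11.81%.

Directly count primes up to 7970: π(7970) = 1006. The PNT approximation gives 7970/ln(7970) ≈ 7970/8.98344 ≈ 887.19. Relative error (π(x) − x/ln(x)) / π(x) ≈ 11.81%; the approximation is known to undercount slightly (Li(x) is a better estimate).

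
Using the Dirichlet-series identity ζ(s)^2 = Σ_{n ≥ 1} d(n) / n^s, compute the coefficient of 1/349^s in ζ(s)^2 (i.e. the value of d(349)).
d(349) = 2

ζ(s)^2 = (Σ 1/m^s)(Σ 1/k^s). The coefficient of 1/n^s in the product is the number of ordered pairs (m, k) with mk = n, which equals d(n). For n = 349, divisors are [1, 349], so d(349) = 2.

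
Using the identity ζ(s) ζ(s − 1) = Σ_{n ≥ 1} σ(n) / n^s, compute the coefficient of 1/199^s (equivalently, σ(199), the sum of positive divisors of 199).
σ(199) = 200

In the product (Σ m^0/m^s)(Σ k / k^s) = Σ (Σ_{d | n} d) / n^s, the coefficient of 1/n^s is σ(n) = Σ_{d | n} d. For n = 199, divisors are [1, 199]; summing: σ(199) = 200.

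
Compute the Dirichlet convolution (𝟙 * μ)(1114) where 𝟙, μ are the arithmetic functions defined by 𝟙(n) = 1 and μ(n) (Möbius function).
(𝟙 * μ)(1114) = 0

Divisors of 1114: [1, 2, 557, 1114]. For each d | 1114:
  d = 1: 𝟙(1) · μ(1114/1) = 1 · 1 = 1
  d = 2: 𝟙(2) · μ(1114/2) = 1 · -1 = -1
  d = 557: 𝟙(557) · μ(1114/557) = 1 · -1 = -1
  d = 1114: 𝟙(1114) · μ(1114/1114) = 1 · 1 = 1
Summing: (𝟙 * μ)(1114) = 1 + -1 + -1 + 1 = 0.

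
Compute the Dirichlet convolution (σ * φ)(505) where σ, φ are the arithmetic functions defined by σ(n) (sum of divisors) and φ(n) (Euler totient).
(σ * φ)(505) = 2020

Divisors of 505: [1, 5, 101, 505]. For each d | 505:
  d = 1: σ(1) · φ(505/1) = 1 · 400 = 400
  d = 5: σ(5) · φ(505/5) = 6 · 100 = 600
  d = 101: σ(101) · φ(505/101) = 102 · 4 = 408
  d = 505: σ(505) · φ(505/505) = 612 · 1 = 612
Summing: (σ * φ)(505) = 400 + 600 + 408 + 612 = 2020.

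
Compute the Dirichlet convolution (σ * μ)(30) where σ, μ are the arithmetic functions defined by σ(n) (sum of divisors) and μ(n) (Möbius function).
(σ * μ)(30) = 30

Divisors of 30: [1, 2, 3, 5, 6, 10, 15, 30]. For each d | 30:
  d = 1: σ(1) · μ(30/1) = 1 · -1 = -1
  d = 2: σ(2) · μ(30/2) = 3 · 1 = 3
  d = 3: σ(3) · μ(30/3) = 4 · 1 = 4
  d = 5: σ(5) · μ(30/5) = 6 · 1 = 6
  d = 6: σ(6) · μ(30/6) = 12 · -1 = -12
  d = 10: σ(10) · μ(30/10) = 18 · -1 = -18
  d = 15: σ(15) · μ(30/15) = 24 · -1 = -24
  d = 30: σ(30) · μ(30/30) = 72 · 1 = 72
Summing: (σ * μ)(30) = -1 + 3 + 4 + 6 + -12 + -18 + -24 + 72 = 30.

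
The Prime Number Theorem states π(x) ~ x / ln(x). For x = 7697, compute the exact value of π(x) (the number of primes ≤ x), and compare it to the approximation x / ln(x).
π(7697) = 976;  x/ln(x) ≈ 860.14;  relative error ≈ 11.87%.

Directly count primes up to 7697: π(7697) = 976. The PNT approximation gives 7697/ln(7697) ≈ 7697/8.94859 ≈ 860.14. Relative error (π(x) − x/ln(x)) / π(x) ≈ 11.87%; the approximation is known to undercount slightly (Li(x) is a better estimate).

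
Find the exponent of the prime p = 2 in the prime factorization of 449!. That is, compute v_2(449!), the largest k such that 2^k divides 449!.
v_2(449!) = 445

Legendre's formula: v_p(n!) = Σ_{k ≥ 1} ⌊n / p^k⌋. For p = 2, n = 449, the terms are:
  ⌊449/2^1⌋ = ⌊449/2⌋ = 224
  ⌊449/2^2⌋ = ⌊449/4⌋ = 112
  ⌊449/2^3⌋ = ⌊449/8⌋ = 56
  ⌊449/2^4⌋ = ⌊449/16⌋ = 28
  ⌊449/2^5⌋ = ⌊449/32⌋ = 14
  ⌊449/2^6⌋ = ⌊449/64⌋ = 7
  ⌊449/2^7⌋ = ⌊449/128⌋ = 3
  ⌊449/2^8⌋ = ⌊449/256⌋ = 1
(the next term ⌊449/2^9⌋ = 0, terminating the sum). Summing: v_2(449!) = 224 + 112 + 56 + 28 + 14 + 7 + 3 + 1 = 445.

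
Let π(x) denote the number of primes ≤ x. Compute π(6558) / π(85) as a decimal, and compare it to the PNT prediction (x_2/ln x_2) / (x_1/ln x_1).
π(6558)/π(85) = 847/23 ≈ 36.8261;  PNT prediction ≈ 39.0016.

π(85) = 23 and π(6558) = 847, so π(6558)/π(85) ≈ 36.8261. The PNT-predicted ratio is (6558/ln(6558)) / (85/ln(85)) ≈ 39.0016. The two agree to within a few percent, as expected.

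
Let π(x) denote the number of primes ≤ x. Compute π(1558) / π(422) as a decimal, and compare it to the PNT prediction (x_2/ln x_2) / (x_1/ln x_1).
π(1558)/π(422) = 245/82 ≈ 2.9878;  PNT prediction ≈ 3.0360.

π(422) = 82 and π(1558) = 245, so π(1558)/π(422) ≈ 2.9878. The PNT-predicted ratio is (1558/ln(1558)) / (422/ln(422)) ≈ 3.0360. The two agree to within a few percent, as expected.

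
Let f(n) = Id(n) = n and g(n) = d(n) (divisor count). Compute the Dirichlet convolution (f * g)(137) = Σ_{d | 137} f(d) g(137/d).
(Id * d)(137) = 139

Divisors of 137: [1, 137]. For each d | 137:
  d = 1: Id(1) · d(137/1) = 1 · 2 = 2
  d = 137: Id(137) · d(137/137) = 137 · 1 = 137
Summing: (Id * d)(137) = 2 + 137 = 139.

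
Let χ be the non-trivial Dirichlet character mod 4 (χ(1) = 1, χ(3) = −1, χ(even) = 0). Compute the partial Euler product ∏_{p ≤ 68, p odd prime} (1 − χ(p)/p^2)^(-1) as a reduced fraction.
∏ = 186965264422467473784849459249589/204088016612535111254016000000000

The odd primes p ≤ 68 are [3, 5, 7, 11, 13, 17, 19, 23, 29, 31, 37, 41, 43, 47, 53, 59, 61, 67]. For each, χ(p) = 1 if p ≡ 1 mod 4, χ(p) = −1 if p ≡ 3 mod 4. Taking (1 − χ(p)/p^2)^(-1) = p^2/(p^2 − χ(p)): (1 − (-1)/3^2)^(-1) · (1 − (1)/5^2)^(-1) · (1 − (-1)/7^2)^(-1) · (1 − (-1)/11^2)^(-1) · (1 − (1)/13^2)^(-1) · (1 − (1)/17^2)^(-1) · (1 − (-1)/19^2)^(-1) · (1 − (-1)/23^2)^(-1) · (1 − (1)/29^2)^(-1) · (1 − (-1)/31^2)^(-1) · (1 − (1)/37^2)^(-1) · (1 − (1)/41^2)^(-1) · (1 − (-1)/43^2)^(-1) · (1 − (-1)/47^2)^(-1) · (1 − (1)/53^2)^(-1) · (1 − (-1)/59^2)^(-1) · (1 − (1)/61^2)^(-1) · (1 − (-1)/67^2)^(-1) = 186965264422467473784849459249589/204088016612535111254016000000000.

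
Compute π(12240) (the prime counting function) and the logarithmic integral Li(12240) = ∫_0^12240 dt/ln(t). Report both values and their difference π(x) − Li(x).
π(12240) = 1462;  Li(12240) ≈ 1486.62;  π(x) − Li(x) ≈ -24.62.

Direct count of primes ≤ 12240 gives π(12240) = 1462. Numerical evaluation of the logarithmic integral gives Li(12240) ≈ 1486.62. The difference π(x) − Li(x) ≈ -24.62 is typically negative for small/moderate x (Li(x) overestimates), though Littlewood's theorem shows this sign changes infinitely often.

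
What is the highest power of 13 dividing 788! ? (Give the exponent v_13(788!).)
v_13(788!) = 64

Legendre's formula: v_p(n!) = Σ_{k ≥ 1} ⌊n / p^k⌋. For p = 13, n = 788, the terms are:
  ⌊788/13^1⌋ = ⌊788/13⌋ = 60
  ⌊788/13^2⌋ = ⌊788/169⌋ = 4
(the next term ⌊788/13^3⌋ = 0, terminating the sum). Summing: v_13(788!) = 60 + 4 = 64.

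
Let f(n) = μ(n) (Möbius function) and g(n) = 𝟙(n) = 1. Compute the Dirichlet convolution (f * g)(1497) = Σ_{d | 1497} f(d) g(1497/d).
(μ * 𝟙)(1497) = 0

Divisors of 1497: [1, 3, 499, 1497]. For each d | 1497:
  d = 1: μ(1) · 𝟙(1497/1) = 1 · 1 = 1
  d = 3: μ(3) · 𝟙(1497/3) = -1 · 1 = -1
  d = 499: μ(499) · 𝟙(1497/499) = -1 · 1 = -1
  d = 1497: μ(1497) · 𝟙(1497/1497) = 1 · 1 = 1
Summing: (μ * 𝟙)(1497) = 1 + -1 + -1 + 1 = 0.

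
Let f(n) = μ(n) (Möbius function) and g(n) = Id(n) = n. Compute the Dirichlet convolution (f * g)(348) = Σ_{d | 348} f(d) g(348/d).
(μ * Id)(348) = 112

Divisors of 348: [1, 2, 3, 4, 6, 12, 29, 58, 87, 116, 174, 348]. For each d | 348:
  d = 1: μ(1) · Id(348/1) = 1 · 348 = 348
  d = 2: μ(2) · Id(348/2) = -1 · 174 = -174
  d = 3: μ(3) · Id(348/3) = -1 · 116 = -116
  d = 4: μ(4) · Id(348/4) = 0 · 87 = 0
  d = 6: μ(6) · Id(348/6) = 1 · 58 = 58
  d = 12: μ(12) · Id(348/12) = 0 · 29 = 0
  d = 29: μ(29) · Id(348/29) = -1 · 12 = -12
  d = 58: μ(58) · Id(348/58) = 1 · 6 = 6
  d = 87: μ(87) · Id(348/87) = 1 · 4 = 4
  d = 116: μ(116) · Id(348/116) = 0 · 3 = 0
  d = 174: μ(174) · Id(348/174) = -1 · 2 = -2
  d = 348: μ(348) · Id(348/348) = 0 · 1 = 0
Summing: (μ * Id)(348) = 348 + -174 + -116 + 0 + 58 + 0 + -12 + 6 + 4 + 0 + -2 + 0 = 112.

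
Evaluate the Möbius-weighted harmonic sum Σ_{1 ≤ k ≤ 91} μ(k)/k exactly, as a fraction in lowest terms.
Σ μ(k)/k = 226361852224483257830288188126621/23768741896345550770650537601358310

Values of μ(k) for 1 ≤ k ≤ 91: μ(1) = 1, μ(2) = -1, μ(3) = -1, μ(5) = -1, μ(6) = 1, μ(7) = -1, μ(10) = 1, μ(11) = -1, μ(13) = -1, μ(14) = 1, μ(15) = 1, μ(17) = -1, μ(19) = -1, μ(21) = 1, μ(22) = 1, μ(23) = -1, μ(26) = 1, μ(29) = -1, μ(30) = -1, μ(31) = -1, μ(33) = 1, μ(34) = 1, μ(35) = 1, μ(37) = -1, μ(38) = 1, μ(39) = 1, μ(41) = -1, μ(42) = -1, μ(43) = -1, μ(46) = 1, μ(47) = -1, μ(51) = 1, μ(53) = -1, μ(55) = 1, μ(57) = 1, μ(58) = 1, μ(59) = -1, μ(61) = -1, μ(62) = 1, μ(65) = 1, μ(66) = -1, μ(67) = -1, μ(69) = 1, μ(70) = -1, μ(71) = -1, μ(73) = -1, μ(74) = 1, μ(77) = 1, μ(78) = -1, μ(79) = -1, μ(82) = 1, μ(83) = -1, μ(85) = 1, μ(86) = 1, μ(87) = 1, μ(89) = -1, μ(91) = 1, with μ = 0 on non-squarefree integers. Summing μ(k)/k for k where μ(k) ≠ 0 gives 226361852224483257830288188126621/23768741896345550770650537601358310 ≈ 0.0095. (PNT ⟺ this sum → 0 as n → ∞.)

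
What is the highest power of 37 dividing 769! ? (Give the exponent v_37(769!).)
v_37(769!) = 20

Legendre's formula: v_p(n!) = Σ_{k ≥ 1} ⌊n / p^k⌋. For p = 37, n = 769, the terms are:
  ⌊769/37^1⌋ = ⌊769/37⌋ = 20
(the next term ⌊769/37^2⌋ = 0, terminating the sum). Summing: v_37(769!) = 20 = 20.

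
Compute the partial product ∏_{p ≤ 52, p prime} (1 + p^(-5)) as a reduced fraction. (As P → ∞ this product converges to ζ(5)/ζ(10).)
∏ = 77350420258916008694441522216355088445733760320747817275637792505856/74669957780522328018216335873020857442299719217280893302140029444835

The primes p ≤ 52 are [2, 3, 5, 7, 11, 13, 17, 19, 23, 29, 31, 37, 41, 43, 47]. For each, (1 + 1/p^5) = (p^5 + 1)/p^5. Multiplying these fractions over p ∈ [2, 3, 5, 7, 11, 13, 17, 19, 23, 29, 31, 37, 41, 43, 47] gives 77350420258916008694441522216355088445733760320747817275637792505856/74669957780522328018216335873020857442299719217280893302140029444835. (In the limit P → ∞ this tends to ζ(5)/ζ(10).)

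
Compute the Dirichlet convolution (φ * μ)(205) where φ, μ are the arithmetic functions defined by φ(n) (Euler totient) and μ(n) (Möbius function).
(φ * μ)(205) = 117

Divisors of 205: [1, 5, 41, 205]. For each d | 205:
  d = 1: φ(1) · μ(205/1) = 1 · 1 = 1
  d = 5: φ(5) · μ(205/5) = 4 · -1 = -4
  d = 41: φ(41) · μ(205/41) = 40 · -1 = -40
  d = 205: φ(205) · μ(205/205) = 160 · 1 = 160
Summing: (φ * μ)(205) = 1 + -4 + -40 + 160 = 117.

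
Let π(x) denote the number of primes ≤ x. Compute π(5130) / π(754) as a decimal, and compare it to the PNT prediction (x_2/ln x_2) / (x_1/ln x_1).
π(5130)/π(754) = 685/133 ≈ 5.1504;  PNT prediction ≈ 5.2766.

π(754) = 133 and π(5130) = 685, so π(5130)/π(754) ≈ 5.1504. The PNT-predicted ratio is (5130/ln(5130)) / (754/ln(754)) ≈ 5.2766. The two agree to within a few percent, as expected.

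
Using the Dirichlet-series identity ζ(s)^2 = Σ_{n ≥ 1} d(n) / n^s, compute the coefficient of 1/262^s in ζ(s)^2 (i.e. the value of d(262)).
d(262) = 4

ζ(s)^2 = (Σ 1/m^s)(Σ 1/k^s). The coefficient of 1/n^s in the product is the number of ordered pairs (m, k) with mk = n, which equals d(n). For n = 262, divisors are [1, 2, 131, 262], so d(262) = 4.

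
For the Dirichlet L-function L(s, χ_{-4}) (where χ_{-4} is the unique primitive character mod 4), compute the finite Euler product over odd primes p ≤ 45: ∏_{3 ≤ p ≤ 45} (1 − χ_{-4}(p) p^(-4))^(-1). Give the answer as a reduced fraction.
∏ = 86895436242675250318069981336761703653427013/87866829265048200003921257481906011724840960

The odd primes p ≤ 45 are [3, 5, 7, 11, 13, 17, 19, 23, 29, 31, 37, 41, 43]. For each, χ(p) = 1 if p ≡ 1 mod 4, χ(p) = −1 if p ≡ 3 mod 4. Taking (1 − χ(p)/p^4)^(-1) = p^4/(p^4 − χ(p)): (1 − (-1)/3^4)^(-1) · (1 − (1)/5^4)^(-1) · (1 − (-1)/7^4)^(-1) · (1 − (-1)/11^4)^(-1) · (1 − (1)/13^4)^(-1) · (1 − (1)/17^4)^(-1) · (1 − (-1)/19^4)^(-1) · (1 − (-1)/23^4)^(-1) · (1 − (1)/29^4)^(-1) · (1 − (-1)/31^4)^(-1) · (1 − (1)/37^4)^(-1) · (1 − (1)/41^4)^(-1) · (1 − (-1)/43^4)^(-1) = 86895436242675250318069981336761703653427013/87866829265048200003921257481906011724840960.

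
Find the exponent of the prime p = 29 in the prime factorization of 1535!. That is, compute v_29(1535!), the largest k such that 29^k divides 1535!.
v_29(1535!) = 53

Legendre's formula: v_p(n!) = Σ_{k ≥ 1} ⌊n / p^k⌋. For p = 29, n = 1535, the terms are:
  ⌊1535/29^1⌋ = ⌊1535/29⌋ = 52
  ⌊1535/29^2⌋ = ⌊1535/841⌋ = 1
(the next term ⌊1535/29^3⌋ = 0, terminating the sum). Summing: v_29(1535!) = 52 + 1 = 53.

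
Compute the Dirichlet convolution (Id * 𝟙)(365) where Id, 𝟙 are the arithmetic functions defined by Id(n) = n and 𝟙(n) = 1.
(Id * 𝟙)(365) = 444

Divisors of 365: [1, 5, 73, 365]. For each d | 365:
  d = 1: Id(1) · 𝟙(365/1) = 1 · 1 = 1
  d = 5: Id(5) · 𝟙(365/5) = 5 · 1 = 5
  d = 73: Id(73) · 𝟙(365/73) = 73 · 1 = 73
  d = 365: Id(365) · 𝟙(365/365) = 365 · 1 = 365
Summing: (Id * 𝟙)(365) = 1 + 5 + 73 + 365 = 444.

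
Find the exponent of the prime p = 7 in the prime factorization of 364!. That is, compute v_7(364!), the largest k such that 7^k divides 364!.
v_7(364!) = 60

Legendre's formula: v_p(n!) = Σ_{k ≥ 1} ⌊n / p^k⌋. For p = 7, n = 364, the terms are:
  ⌊364/7^1⌋ = ⌊364/7⌋ = 52
  ⌊364/7^2⌋ = ⌊364/49⌋ = 7
  ⌊364/7^3⌋ = ⌊364/343⌋ = 1
(the next term ⌊364/7^4⌋ = 0, terminating the sum). Summing: v_7(364!) = 52 + 7 + 1 = 60.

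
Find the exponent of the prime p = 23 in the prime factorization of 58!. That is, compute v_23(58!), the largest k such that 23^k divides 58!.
v_23(58!) = 2

Legendre's formula: v_p(n!) = Σ_{k ≥ 1} ⌊n / p^k⌋. For p = 23, n = 58, the terms are:
  ⌊58/23^1⌋ = ⌊58/23⌋ = 2
(the next term ⌊58/23^2⌋ = 0, terminating the sum). Summing: v_23(58!) = 2 = 2.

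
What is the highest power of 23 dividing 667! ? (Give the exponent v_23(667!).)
v_23(667!) = 30

Legendre's formula: v_p(n!) = Σ_{k ≥ 1} ⌊n / p^k⌋. For p = 23, n = 667, the terms are:
  ⌊667/23^1⌋ = ⌊667/23⌋ = 29
  ⌊667/23^2⌋ = ⌊667/529⌋ = 1
(the next term ⌊667/23^3⌋ = 0, terminating the sum). Summing: v_23(667!) = 29 + 1 = 30.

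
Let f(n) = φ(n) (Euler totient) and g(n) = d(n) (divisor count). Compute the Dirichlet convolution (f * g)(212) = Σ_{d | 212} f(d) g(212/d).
(φ * d)(212) = 378

Divisors of 212: [1, 2, 4, 53, 106, 212]. For each d | 212:
  d = 1: φ(1) · d(212/1) = 1 · 6 = 6
  d = 2: φ(2) · d(212/2) = 1 · 4 = 4
  d = 4: φ(4) · d(212/4) = 2 · 2 = 4
  d = 53: φ(53) · d(212/53) = 52 · 3 = 156
  d = 106: φ(106) · d(212/106) = 52 · 2 = 104
  d = 212: φ(212) · d(212/212) = 104 · 1 = 104
Summing: (φ * d)(212) = 6 + 4 + 4 + 156 + 104 + 104 = 378.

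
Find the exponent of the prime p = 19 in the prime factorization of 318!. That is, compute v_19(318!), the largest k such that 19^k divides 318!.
v_19(318!) = 16

Legendre's formula: v_p(n!) = Σ_{k ≥ 1} ⌊n / p^k⌋. For p = 19, n = 318, the terms are:
  ⌊318/19^1⌋ = ⌊318/19⌋ = 16
(the next term ⌊318/19^2⌋ = 0, terminating the sum). Summing: v_19(318!) = 16 = 16.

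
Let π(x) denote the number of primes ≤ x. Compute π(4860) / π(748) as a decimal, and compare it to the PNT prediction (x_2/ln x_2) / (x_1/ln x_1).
π(4860)/π(748) = 650/132 ≈ 4.9242;  PNT prediction ≈ 5.0650.

π(748) = 132 and π(4860) = 650, so π(4860)/π(748) ≈ 4.9242. The PNT-predicted ratio is (4860/ln(4860)) / (748/ln(748)) ≈ 5.0650. The two agree to within a few percent, as expected.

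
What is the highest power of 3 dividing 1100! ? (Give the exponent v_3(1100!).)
v_3(1100!) = 546

Legendre's formula: v_p(n!) = Σ_{k ≥ 1} ⌊n / p^k⌋. For p = 3, n = 1100, the terms are:
  ⌊1100/3^1⌋ = ⌊1100/3⌋ = 366
  ⌊1100/3^2⌋ = ⌊1100/9⌋ = 122
  ⌊1100/3^3⌋ = ⌊1100/27⌋ = 40
  ⌊1100/3^4⌋ = ⌊1100/81⌋ = 13
  ⌊1100/3^5⌋ = ⌊1100/243⌋ = 4
  ⌊1100/3^6⌋ = ⌊1100/729⌋ = 1
(the next term ⌊1100/3^7⌋ = 0, terminating the sum). Summing: v_3(1100!) = 366 + 122 + 40 + 13 + 4 + 1 = 546.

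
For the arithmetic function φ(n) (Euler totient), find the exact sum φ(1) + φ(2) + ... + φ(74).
Σ_{n ≤ 74} φ(n) = 1696

Compute φ(n) for each 1 ≤ n ≤ 74: φ(1) = 1, φ(2) = 1, φ(3) = 2, φ(4) = 2, φ(5) = 4, φ(6) = 2, φ(7) = 6, φ(8) = 4, φ(9) = 6, φ(10) = 4, φ(11) = 10, φ(12) = 4, φ(13) = 12, φ(14) = 6, φ(15) = 8, φ(16) = 8, φ(17) = 16, φ(18) = 6, φ(19) = 18, φ(20) = 8, φ(21) = 12, φ(22) = 10, φ(23) = 22, φ(24) = 8, φ(25) = 20, φ(26) = 12, φ(27) = 18, φ(28) = 12, φ(29) = 28, φ(30) = 8, φ(31) = 30, φ(32) = 16, φ(33) = 20, φ(34) = 16, φ(35) = 24, φ(36) = 12, φ(37) = 36, φ(38) = 18, φ(39) = 24, φ(40) = 16, φ(41) = 40, φ(42) = 12, φ(43) = 42, φ(44) = 20, φ(45) = 24, φ(46) = 22, φ(47) = 46, φ(48) = 16, φ(49) = 42, φ(50) = 20, φ(51) = 32, φ(52) = 24, φ(53) = 52, φ(54) = 18, φ(55) = 40, φ(56) = 24, φ(57) = 36, φ(58) = 28, φ(59) = 58, φ(60) = 16, φ(61) = 60, φ(62) = 30, φ(63) = 36, φ(64) = 32, φ(65) = 48, φ(66) = 20, φ(67) = 66, φ(68) = 32, φ(69) = 44, φ(70) = 24, φ(71) = 70, φ(72) = 24, φ(73) = 72, φ(74) = 36. Summing all 74 values: 1696. (Average order: Σ_{n ≤ x} φ(n) ~ (3/π²) x². For x = 74, (3/π²)·74² ≈ 1664.50.)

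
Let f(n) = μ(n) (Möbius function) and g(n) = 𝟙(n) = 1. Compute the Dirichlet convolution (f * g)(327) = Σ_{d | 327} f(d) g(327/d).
(μ * 𝟙)(327) = 0

Divisors of 327: [1, 3, 109, 327]. For each d | 327:
  d = 1: μ(1) · 𝟙(327/1) = 1 · 1 = 1
  d = 3: μ(3) · 𝟙(327/3) = -1 · 1 = -1
  d = 109: μ(109) · 𝟙(327/109) = -1 · 1 = -1
  d = 327: μ(327) · 𝟙(327/327) = 1 · 1 = 1
Summing: (μ * 𝟙)(327) = 1 + -1 + -1 + 1 = 0.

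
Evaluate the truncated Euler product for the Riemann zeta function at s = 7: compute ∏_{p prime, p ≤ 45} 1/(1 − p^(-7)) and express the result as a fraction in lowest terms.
∏ = 45646702807467713699372033067809267220048714619200580949120845685181752370766160993819090186875/45268741527906747399557358241617585589782139439825822687873840391576296184501153303048882388992

The primes p ≤ 45 are [2, 3, 5, 7, 11, 13, 17, 19, 23, 29, 31, 37, 41, 43]. For each prime, (1 − 1/p^7)^(-1) = p^7 / (p^7 − 1). The product is (1 − 1/2^7)^(-1), (1 − 1/3^7)^(-1), (1 − 1/5^7)^(-1), (1 − 1/7^7)^(-1), (1 − 1/11^7)^(-1), (1 − 1/13^7)^(-1), (1 − 1/17^7)^(-1), (1 − 1/19^7)^(-1), (1 − 1/23^7)^(-1), (1 − 1/29^7)^(-1), (1 − 1/31^7)^(-1), (1 − 1/37^7)^(-1), (1 − 1/41^7)^(-1), (1 − 1/43^7)^(-1) = ∏ p^7 / (p^7 − 1) = 45646702807467713699372033067809267220048714619200580949120845685181752370766160993819090186875/45268741527906747399557358241617585589782139439825822687873840391576296184501153303048882388992.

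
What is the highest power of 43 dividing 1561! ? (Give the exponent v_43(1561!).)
v_43(1561!) = 36

Legendre's formula: v_p(n!) = Σ_{k ≥ 1} ⌊n / p^k⌋. For p = 43, n = 1561, the terms are:
  ⌊1561/43^1⌋ = ⌊1561/43⌋ = 36
(the next term ⌊1561/43^2⌋ = 0, terminating the sum). Summing: v_43(1561!) = 36 = 36.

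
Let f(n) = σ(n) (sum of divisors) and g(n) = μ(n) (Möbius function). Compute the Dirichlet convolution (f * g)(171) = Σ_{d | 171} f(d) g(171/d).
(σ * μ)(171) = 171

Divisors of 171: [1, 3, 9, 19, 57, 171]. For each d | 171:
  d = 1: σ(1) · μ(171/1) = 1 · 0 = 0
  d = 3: σ(3) · μ(171/3) = 4 · 1 = 4
  d = 9: σ(9) · μ(171/9) = 13 · -1 = -13
  d = 19: σ(19) · μ(171/19) = 20 · 0 = 0
  d = 57: σ(57) · μ(171/57) = 80 · -1 = -80
  d = 171: σ(171) · μ(171/171) = 260 · 1 = 260
Summing: (σ * μ)(171) = 0 + 4 + -13 + 0 + -80 + 260 = 171.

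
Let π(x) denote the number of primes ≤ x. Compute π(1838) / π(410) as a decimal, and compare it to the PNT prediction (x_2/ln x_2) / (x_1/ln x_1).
π(1838)/π(410) = 282/80 ≈ 3.5250;  PNT prediction ≈ 3.5881.

π(410) = 80 and π(1838) = 282, so π(1838)/π(410) ≈ 3.5250. The PNT-predicted ratio is (1838/ln(1838)) / (410/ln(410)) ≈ 3.5881. The two agree to within a few percent, as expected.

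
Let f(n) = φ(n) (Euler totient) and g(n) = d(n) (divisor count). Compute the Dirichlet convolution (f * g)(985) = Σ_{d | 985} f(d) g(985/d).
(φ * d)(985) = 1188

Divisors of 985: [1, 5, 197, 985]. For each d | 985:
  d = 1: φ(1) · d(985/1) = 1 · 4 = 4
  d = 5: φ(5) · d(985/5) = 4 · 2 = 8
  d = 197: φ(197) · d(985/197) = 196 · 2 = 392
  d = 985: φ(985) · d(985/985) = 784 · 1 = 784
Summing: (φ * d)(985) = 4 + 8 + 392 + 784 = 1188.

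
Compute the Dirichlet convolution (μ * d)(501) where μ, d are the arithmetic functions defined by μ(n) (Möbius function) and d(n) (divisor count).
(μ * d)(501) = 1

Divisors of 501: [1, 3, 167, 501]. For each d | 501:
  d = 1: μ(1) · d(501/1) = 1 · 4 = 4
  d = 3: μ(3) · d(501/3) = -1 · 2 = -2
  d = 167: μ(167) · d(501/167) = -1 · 2 = -2
  d = 501: μ(501) · d(501/501) = 1 · 1 = 1
Summing: (μ * d)(501) = 4 + -2 + -2 + 1 = 1.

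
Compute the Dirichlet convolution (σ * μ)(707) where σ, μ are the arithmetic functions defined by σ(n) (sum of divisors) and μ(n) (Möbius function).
(σ * μ)(707) = 707

Divisors of 707: [1, 7, 101, 707]. For each d | 707:
  d = 1: σ(1) · μ(707/1) = 1 · 1 = 1
  d = 7: σ(7) · μ(707/7) = 8 · -1 = -8
  d = 101: σ(101) · μ(707/101) = 102 · -1 = -102
  d = 707: σ(707) · μ(707/707) = 816 · 1 = 816
Summing: (σ * μ)(707) = 1 + -8 + -102 + 816 = 707.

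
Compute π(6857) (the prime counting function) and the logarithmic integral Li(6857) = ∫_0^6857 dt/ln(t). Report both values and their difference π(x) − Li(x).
π(6857) = 882;  Li(6857) ≈ 898.16;  π(x) − Li(x) ≈ -16.16.

Direct count of primes ≤ 6857 gives π(6857) = 882. Numerical evaluation of the logarithmic integral gives Li(6857) ≈ 898.16. The difference π(x) − Li(x) ≈ -16.16 is typically negative for small/moderate x (Li(x) overestimates), though Littlewood's theorem shows this sign changes infinitely often.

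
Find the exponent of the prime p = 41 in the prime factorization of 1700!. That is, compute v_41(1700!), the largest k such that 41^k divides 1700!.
v_41(1700!) = 42

Legendre's formula: v_p(n!) = Σ_{k ≥ 1} ⌊n / p^k⌋. For p = 41, n = 1700, the terms are:
  ⌊1700/41^1⌋ = ⌊1700/41⌋ = 41
  ⌊1700/41^2⌋ = ⌊1700/1681⌋ = 1
(the next term ⌊1700/41^3⌋ = 0, terminating the sum). Summing: v_41(1700!) = 41 + 1 = 42.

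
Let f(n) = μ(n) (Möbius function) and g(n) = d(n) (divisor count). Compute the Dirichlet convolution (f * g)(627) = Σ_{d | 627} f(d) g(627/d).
(μ * d)(627) = 1

Divisors of 627: [1, 3, 11, 19, 33, 57, 209, 627]. For each d | 627:
  d = 1: μ(1) · d(627/1) = 1 · 8 = 8
  d = 3: μ(3) · d(627/3) = -1 · 4 = -4
  d = 11: μ(11) · d(627/11) = -1 · 4 = -4
  d = 19: μ(19) · d(627/19) = -1 · 4 = -4
  d = 33: μ(33) · d(627/33) = 1 · 2 = 2
  d = 57: μ(57) · d(627/57) = 1 · 2 = 2
  d = 209: μ(209) · d(627/209) = 1 · 2 = 2
  d = 627: μ(627) · d(627/627) = -1 · 1 = -1
Summing: (μ * d)(627) = 8 + -4 + -4 + -4 + 2 + 2 + 2 + -1 = 1.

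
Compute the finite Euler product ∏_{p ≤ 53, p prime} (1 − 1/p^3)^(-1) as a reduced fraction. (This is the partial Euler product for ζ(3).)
∏ = 16238292364256237331040396846411171054751/13509219810297755163480275884866445246464

The primes p ≤ 53 are [2, 3, 5, 7, 11, 13, 17, 19, 23, 29, 31, 37, 41, 43, 47, 53]. For each prime, (1 − 1/p^3)^(-1) = p^3 / (p^3 − 1). The product is (1 − 1/2^3)^(-1), (1 − 1/3^3)^(-1), (1 − 1/5^3)^(-1), (1 − 1/7^3)^(-1), (1 − 1/11^3)^(-1), (1 − 1/13^3)^(-1), (1 − 1/17^3)^(-1), (1 − 1/19^3)^(-1), (1 − 1/23^3)^(-1), (1 − 1/29^3)^(-1), (1 − 1/31^3)^(-1), (1 − 1/37^3)^(-1), (1 − 1/41^3)^(-1), (1 − 1/43^3)^(-1), (1 − 1/47^3)^(-1), (1 − 1/53^3)^(-1) = ∏ p^3 / (p^3 − 1) = 16238292364256237331040396846411171054751/13509219810297755163480275884866445246464.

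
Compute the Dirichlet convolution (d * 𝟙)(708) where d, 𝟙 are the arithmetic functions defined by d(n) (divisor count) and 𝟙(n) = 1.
(d * 𝟙)(708) = 54

Divisors of 708: [1, 2, 3, 4, 6, 12, 59, 118, 177, 236, 354, 708]. For each d | 708:
  d = 1: d(1) · 𝟙(708/1) = 1 · 1 = 1
  d = 2: d(2) · 𝟙(708/2) = 2 · 1 = 2
  d = 3: d(3) · 𝟙(708/3) = 2 · 1 = 2
  d = 4: d(4) · 𝟙(708/4) = 3 · 1 = 3
  d = 6: d(6) · 𝟙(708/6) = 4 · 1 = 4
  d = 12: d(12) · 𝟙(708/12) = 6 · 1 = 6
  d = 59: d(59) · 𝟙(708/59) = 2 · 1 = 2
  d = 118: d(118) · 𝟙(708/118) = 4 · 1 = 4
  d = 177: d(177) · 𝟙(708/177) = 4 · 1 = 4
  d = 236: d(236) · 𝟙(708/236) = 6 · 1 = 6
  d = 354: d(354) · 𝟙(708/354) = 8 · 1 = 8
  d = 708: d(708) · 𝟙(708/708) = 12 · 1 = 12
Summing: (d * 𝟙)(708) = 1 + 2 + 2 + 3 + 4 + 6 + 2 + 4 + 4 + 6 + 8 + 12 = 54.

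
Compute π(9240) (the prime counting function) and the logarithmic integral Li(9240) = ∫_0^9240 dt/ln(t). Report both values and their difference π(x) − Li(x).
π(9240) = 1145;  Li(9240) ≈ 1163.27;  π(x) − Li(x) ≈ -18.27.

Direct count of primes ≤ 9240 gives π(9240) = 1145. Numerical evaluation of the logarithmic integral gives Li(9240) ≈ 1163.27. The difference π(x) − Li(x) ≈ -18.27 is typically negative for small/moderate x (Li(x) overestimates), though Littlewood's theorem shows this sign changes infinitely often.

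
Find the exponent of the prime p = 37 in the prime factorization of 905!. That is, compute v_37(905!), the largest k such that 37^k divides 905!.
v_37(905!) = 24

Legendre's formula: v_p(n!) = Σ_{k ≥ 1} ⌊n / p^k⌋. For p = 37, n = 905, the terms are:
  ⌊905/37^1⌋ = ⌊905/37⌋ = 24
(the next term ⌊905/37^2⌋ = 0, terminating the sum). Summing: v_37(905!) = 24 = 24.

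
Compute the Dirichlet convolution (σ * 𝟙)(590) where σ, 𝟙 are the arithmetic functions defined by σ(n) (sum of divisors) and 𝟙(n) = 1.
(σ * 𝟙)(590) = 1708

Divisors of 590: [1, 2, 5, 10, 59, 118, 295, 590]. For each d | 590:
  d = 1: σ(1) · 𝟙(590/1) = 1 · 1 = 1
  d = 2: σ(2) · 𝟙(590/2) = 3 · 1 = 3
  d = 5: σ(5) · 𝟙(590/5) = 6 · 1 = 6
  d = 10: σ(10) · 𝟙(590/10) = 18 · 1 = 18
  d = 59: σ(59) · 𝟙(590/59) = 60 · 1 = 60
  d = 118: σ(118) · 𝟙(590/118) = 180 · 1 = 180
  d = 295: σ(295) · 𝟙(590/295) = 360 · 1 = 360
  d = 590: σ(590) · 𝟙(590/590) = 1080 · 1 = 1080
Summing: (σ * 𝟙)(590) = 1 + 3 + 6 + 18 + 60 + 180 + 360 + 1080 = 1708.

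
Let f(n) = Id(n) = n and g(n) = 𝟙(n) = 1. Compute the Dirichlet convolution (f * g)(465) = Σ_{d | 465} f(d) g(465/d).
(Id * 𝟙)(465) = 768

Divisors of 465: [1, 3, 5, 15, 31, 93, 155, 465]. For each d | 465:
  d = 1: Id(1) · 𝟙(465/1) = 1 · 1 = 1
  d = 3: Id(3) · 𝟙(465/3) = 3 · 1 = 3
  d = 5: Id(5) · 𝟙(465/5) = 5 · 1 = 5
  d = 15: Id(15) · 𝟙(465/15) = 15 · 1 = 15
  d = 31: Id(31) · 𝟙(465/31) = 31 · 1 = 31
  d = 93: Id(93) · 𝟙(465/93) = 93 · 1 = 93
  d = 155: Id(155) · 𝟙(465/155) = 155 · 1 = 155
  d = 465: Id(465) · 𝟙(465/465) = 465 · 1 = 465
Summing: (Id * 𝟙)(465) = 1 + 3 + 5 + 15 + 31 + 93 + 155 + 465 = 768.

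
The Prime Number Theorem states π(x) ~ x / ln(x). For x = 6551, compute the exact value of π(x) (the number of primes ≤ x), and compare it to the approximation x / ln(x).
π(6551) = 846;  x/ln(x) ≈ 745.50;  relative error ≈ 11.88%.

Directly count primes up to 6551: π(6551) = 846. The PNT approximation gives 6551/ln(6551) ≈ 6551/8.78737 ≈ 745.50. Relative error (π(x) − x/ln(x)) / π(x) ≈ 11.88%; the approximation is known to undercount slightly (Li(x) is a better estimate).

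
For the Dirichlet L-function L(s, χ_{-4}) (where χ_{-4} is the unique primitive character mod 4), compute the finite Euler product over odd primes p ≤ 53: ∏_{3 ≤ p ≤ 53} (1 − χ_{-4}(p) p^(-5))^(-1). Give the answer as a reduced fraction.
∏ = 241552412610573346540717288090615330738043013683948985221451329316738054554305/242484077809603940117660402752750309983134701869309180441833184178683110227968

The odd primes p ≤ 53 are [3, 5, 7, 11, 13, 17, 19, 23, 29, 31, 37, 41, 43, 47, 53]. For each, χ(p) = 1 if p ≡ 1 mod 4, χ(p) = −1 if p ≡ 3 mod 4. Taking (1 − χ(p)/p^5)^(-1) = p^5/(p^5 − χ(p)): (1 − (-1)/3^5)^(-1) · (1 − (1)/5^5)^(-1) · (1 − (-1)/7^5)^(-1) · (1 − (-1)/11^5)^(-1) · (1 − (1)/13^5)^(-1) · (1 − (1)/17^5)^(-1) · (1 − (-1)/19^5)^(-1) · (1 − (-1)/23^5)^(-1) · (1 − (1)/29^5)^(-1) · (1 − (-1)/31^5)^(-1) · (1 − (1)/37^5)^(-1) · (1 − (1)/41^5)^(-1) · (1 − (-1)/43^5)^(-1) · (1 − (-1)/47^5)^(-1) · (1 − (1)/53^5)^(-1) = 241552412610573346540717288090615330738043013683948985221451329316738054554305/242484077809603940117660402752750309983134701869309180441833184178683110227968.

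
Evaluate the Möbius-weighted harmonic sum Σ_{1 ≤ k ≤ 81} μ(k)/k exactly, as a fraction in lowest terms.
Σ μ(k)/k = -5419230422019661121772083237/214509651156044860526605636942

Values of μ(k) for 1 ≤ k ≤ 81: μ(1) = 1, μ(2) = -1, μ(3) = -1, μ(5) = -1, μ(6) = 1, μ(7) = -1, μ(10) = 1, μ(11) = -1, μ(13) = -1, μ(14) = 1, μ(15) = 1, μ(17) = -1, μ(19) = -1, μ(21) = 1, μ(22) = 1, μ(23) = -1, μ(26) = 1, μ(29) = -1, μ(30) = -1, μ(31) = -1, μ(33) = 1, μ(34) = 1, μ(35) = 1, μ(37) = -1, μ(38) = 1, μ(39) = 1, μ(41) = -1, μ(42) = -1, μ(43) = -1, μ(46) = 1, μ(47) = -1, μ(51) = 1, μ(53) = -1, μ(55) = 1, μ(57) = 1, μ(58) = 1, μ(59) = -1, μ(61) = -1, μ(62) = 1, μ(65) = 1, μ(66) = -1, μ(67) = -1, μ(69) = 1, μ(70) = -1, μ(71) = -1, μ(73) = -1, μ(74) = 1, μ(77) = 1, μ(78) = -1, μ(79) = -1, with μ = 0 on non-squarefree integers. Summing μ(k)/k for k where μ(k) ≠ 0 gives -5419230422019661121772083237/214509651156044860526605636942 ≈ -0.0253. (PNT ⟺ this sum → 0 as n → ∞.)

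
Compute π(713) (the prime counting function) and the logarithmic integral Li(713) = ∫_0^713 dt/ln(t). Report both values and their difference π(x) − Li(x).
π(713) = 127;  Li(713) ≈ 135.07;  π(x) − Li(x) ≈ -8.07.

Direct count of primes ≤ 713 gives π(713) = 127. Numerical evaluation of the logarithmic integral gives Li(713) ≈ 135.07. The difference π(x) − Li(x) ≈ -8.07 is typically negative for small/moderate x (Li(x) overestimates), though Littlewood's theorem shows this sign changes infinitely often.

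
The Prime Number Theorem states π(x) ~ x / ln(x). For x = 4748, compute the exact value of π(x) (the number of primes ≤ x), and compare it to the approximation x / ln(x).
π(4748) = 639;  x/ln(x) ≈ 560.87;  relative error ≈ 12.23%.

Directly count primes up to 4748: π(4748) = 639. The PNT approximation gives 4748/ln(4748) ≈ 4748/8.46548 ≈ 560.87. Relative error (π(x) − x/ln(x)) / π(x) ≈ 12.23%; the approximation is known to undercount slightly (Li(x) is a better estimate).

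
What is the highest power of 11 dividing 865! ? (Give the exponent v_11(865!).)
v_11(865!) = 85

Legendre's formula: v_p(n!) = Σ_{k ≥ 1} ⌊n / p^k⌋. For p = 11, n = 865, the terms are:
  ⌊865/11^1⌋ = ⌊865/11⌋ = 78
  ⌊865/11^2⌋ = ⌊865/121⌋ = 7
(the next term ⌊865/11^3⌋ = 0, terminating the sum). Summing: v_11(865!) = 78 + 7 = 85.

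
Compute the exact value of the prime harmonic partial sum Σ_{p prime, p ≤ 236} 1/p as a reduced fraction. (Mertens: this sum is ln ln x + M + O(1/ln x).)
Σ 1/p = 8762990377702925264993654890050782886250854676753323401606562622367345144099360398279019780479/4445236185272185438169240794291312557432222642727183809026451438704160103479600800432029464270

π(236) = 51, so the primes ≤ 236 are [2, 3, 5, 7, 11, 13, 17, 19, 23, 29, 31, 37, 41, 43, 47, 53, 59, 61, 67, 71, 73, 79, 83, 89, 97, 101, 103, 107, 109, 113, 127, 131, 137, 139, 149, 151, 157, 163, 167, 173, 179, 181, 191, 193, 197, 199, 211, 223, 227, 229, 233]. Summing 1/p over these primes: 8762990377702925264993654890050782886250854676753323401606562622367345144099360398279019780479/4445236185272185438169240794291312557432222642727183809026451438704160103479600800432029464270 ≈ 1.9713. Mertens estimate ln ln(236) + 0.2615 ≈ 1.9596.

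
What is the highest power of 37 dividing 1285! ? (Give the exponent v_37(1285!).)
v_37(1285!) = 34

Legendre's formula: v_p(n!) = Σ_{k ≥ 1} ⌊n / p^k⌋. For p = 37, n = 1285, the terms are:
  ⌊1285/37^1⌋ = ⌊1285/37⌋ = 34
(the next term ⌊1285/37^2⌋ = 0, terminating the sum). Summing: v_37(1285!) = 34 = 34.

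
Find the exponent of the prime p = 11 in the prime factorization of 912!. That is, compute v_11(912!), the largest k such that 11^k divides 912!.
v_11(912!) = 89

Legendre's formula: v_p(n!) = Σ_{k ≥ 1} ⌊n / p^k⌋. For p = 11, n = 912, the terms are:
  ⌊912/11^1⌋ = ⌊912/11⌋ = 82
  ⌊912/11^2⌋ = ⌊912/121⌋ = 7
(the next term ⌊912/11^3⌋ = 0, terminating the sum). Summing: v_11(912!) = 82 + 7 = 89.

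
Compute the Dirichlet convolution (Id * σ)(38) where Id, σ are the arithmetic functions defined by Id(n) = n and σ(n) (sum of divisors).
(Id * σ)(38) = 195

Divisors of 38: [1, 2, 19, 38]. For each d | 38:
  d = 1: Id(1) · σ(38/1) = 1 · 60 = 60
  d = 2: Id(2) · σ(38/2) = 2 · 20 = 40
  d = 19: Id(19) · σ(38/19) = 19 · 3 = 57
  d = 38: Id(38) · σ(38/38) = 38 · 1 = 38
Summing: (Id * σ)(38) = 60 + 40 + 57 + 38 = 195.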